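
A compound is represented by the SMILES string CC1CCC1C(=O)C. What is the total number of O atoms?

1

Scan the SMILES for O atoms (remember two-letter symbols like Cl and Br are single atoms).
Oxygen count: 1.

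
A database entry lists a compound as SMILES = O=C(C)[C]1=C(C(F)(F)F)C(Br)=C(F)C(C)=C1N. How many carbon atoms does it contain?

Count every carbon token in the SMILES (each C, including those in ring-closure positions and inside branches).
Carbon count: 10.

10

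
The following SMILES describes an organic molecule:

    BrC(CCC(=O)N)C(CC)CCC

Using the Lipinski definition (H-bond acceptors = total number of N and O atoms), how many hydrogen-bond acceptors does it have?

2

N atoms: 1; O atoms: 1.
Lipinski HBA = 1 + 1 = 2.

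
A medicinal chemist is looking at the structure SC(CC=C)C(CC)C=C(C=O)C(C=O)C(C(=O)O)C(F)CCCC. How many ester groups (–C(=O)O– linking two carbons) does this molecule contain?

Scan the SMILES for the ester motif — none present.
Groups that are present: 2 aldehyde, 2 alkene, 1 carboxylic acid, 1 thiol.

0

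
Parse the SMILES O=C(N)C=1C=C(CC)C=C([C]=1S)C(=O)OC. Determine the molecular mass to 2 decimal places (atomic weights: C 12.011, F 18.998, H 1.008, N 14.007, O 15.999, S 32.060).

First, the molecular formula is C11H13NO3S (counting implicit H from valence).
  C: 11 × 12.011 = 132.121
  H: 13 × 1.008 = 13.104
  N: 1 × 14.007 = 14.007
  O: 3 × 15.999 = 47.997
  S: 1 × 32.060 = 32.060
Sum: 11×12.011 + 13×1.008 + 1×14.007 + 3×15.999 + 1×32.060 = 239.289 → 239.29 g/mol.

239.29 g/mol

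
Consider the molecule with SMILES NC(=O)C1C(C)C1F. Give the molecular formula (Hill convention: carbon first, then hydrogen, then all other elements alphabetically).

C5H8FNO

Walk through each heavy atom and fill implicit hydrogens from standard valence (C 4, N 3, O 2, S 2, halogen 1):
  atom 1: N, bond orders sum to 1 (valence 3) → 2 H
  atom 2: C, bond orders sum to 4 (valence 4) → 0 H
  atom 3: O, bond orders sum to 2 (valence 2) → 0 H
  atom 4: C, bond orders sum to 3 (valence 4) → 1 H
  atom 5: C, bond orders sum to 3 (valence 4) → 1 H
  atom 6: C, bond orders sum to 1 (valence 4) → 3 H
  atom 7: C, bond orders sum to 3 (valence 4) → 1 H
  atom 8: F (halogen, monovalent) → 0 H
Totals → C:5, H:8, F:1, N:1, O:1.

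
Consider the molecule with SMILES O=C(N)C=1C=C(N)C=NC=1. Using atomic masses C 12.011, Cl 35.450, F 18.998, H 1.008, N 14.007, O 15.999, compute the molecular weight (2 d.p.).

137.14 g/mol

First, the molecular formula is C6H7N3O (counting implicit H from valence).
  C: 6 × 12.011 = 72.066
  H: 7 × 1.008 = 7.056
  N: 3 × 14.007 = 42.021
  O: 1 × 15.999 = 15.999
Sum: 6×12.011 + 7×1.008 + 3×14.007 + 1×15.999 = 137.142 → 137.14 g/mol.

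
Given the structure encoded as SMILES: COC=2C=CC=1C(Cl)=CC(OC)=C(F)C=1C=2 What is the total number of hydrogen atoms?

10

Walk through each heavy atom and fill implicit hydrogens from standard valence (C 4, N 3, O 2, S 2, halogen 1):
  atom 1: C, bond orders sum to 1 (valence 4) → 3 H
  atom 2: O, bond orders sum to 2 (valence 2) → 0 H
  atom 3: C, bond orders sum to 4 (valence 4) → 0 H
  atom 4: C, bond orders sum to 3 (valence 4) → 1 H
  atom 5: C, bond orders sum to 3 (valence 4) → 1 H
  atom 6: C, bond orders sum to 4 (valence 4) → 0 H
  atom 7: C, bond orders sum to 4 (valence 4) → 0 H
  atom 8: Cl (halogen, monovalent) → 0 H
  atom 9: C, bond orders sum to 3 (valence 4) → 1 H
  atom 10: C, bond orders sum to 4 (valence 4) → 0 H
  atom 11: O, bond orders sum to 2 (valence 2) → 0 H
  atom 12: C, bond orders sum to 1 (valence 4) → 3 H
  atom 13: C, bond orders sum to 4 (valence 4) → 0 H
  atom 14: F (halogen, monovalent) → 0 H
  atom 15: C, bond orders sum to 4 (valence 4) → 0 H
  atom 16: C, bond orders sum to 3 (valence 4) → 1 H
Total hydrogens: 10.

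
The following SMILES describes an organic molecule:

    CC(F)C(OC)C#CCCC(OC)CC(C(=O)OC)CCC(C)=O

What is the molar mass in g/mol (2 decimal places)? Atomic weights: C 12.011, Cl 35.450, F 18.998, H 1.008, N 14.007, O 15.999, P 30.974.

344.42 g/mol

First, the molecular formula is C18H29FO5 (counting implicit H from valence).
  C: 18 × 12.011 = 216.198
  F: 1 × 18.998 = 18.998
  H: 29 × 1.008 = 29.232
  O: 5 × 15.999 = 79.995
Sum: 18×12.011 + 1×18.998 + 29×1.008 + 5×15.999 = 344.423 → 344.42 g/mol.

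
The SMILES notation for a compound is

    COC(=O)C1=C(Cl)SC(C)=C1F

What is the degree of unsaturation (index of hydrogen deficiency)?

Molecular formula: C7H6ClFO2S.
DoU = (2C + 2 + N − H − X) / 2, where X is the halogen count and O/S are ignored.
    = (2·7 + 2 + 0 − 6 − 2) / 2 = 8 / 2 = 4.

4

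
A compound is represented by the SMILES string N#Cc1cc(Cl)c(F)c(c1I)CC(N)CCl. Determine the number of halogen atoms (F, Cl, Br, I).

Halogen atoms appear at heavy-atom positions 6, 8, 11, 16 (2×Cl, 1×F, 1×I).
Other groups present: 1 nitrile, 1 primary amine.
Halogen count: 4.

4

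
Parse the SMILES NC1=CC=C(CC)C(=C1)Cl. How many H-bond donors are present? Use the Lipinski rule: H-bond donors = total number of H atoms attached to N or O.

Donors: find every N or O and count the H atoms it carries.
  atom 1 (N): bond orders sum to 1 → 2 H
Lipinski HBD = 2.

2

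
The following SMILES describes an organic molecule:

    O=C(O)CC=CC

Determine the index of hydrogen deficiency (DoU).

2

Molecular formula: C5H8O2.
DoU = (2C + 2 + N − H − X) / 2, where X is the halogen count and O/S are ignored.
    = (2·5 + 2 + 0 − 8 − 0) / 2 = 4 / 2 = 2.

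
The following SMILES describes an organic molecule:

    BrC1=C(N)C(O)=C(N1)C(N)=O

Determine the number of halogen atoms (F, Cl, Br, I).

1

Halogen atoms appear at heavy-atom position 1 (1×Br).
Other groups present: 1 amide, 1 hydroxyl, 1 primary amine.
Halogen count: 1.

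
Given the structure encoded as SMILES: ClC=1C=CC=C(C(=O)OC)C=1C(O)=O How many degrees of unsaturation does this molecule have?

Molecular formula: C9H7ClO4.
DoU = (2C + 2 + N − H − X) / 2, where X is the halogen count and O/S are ignored.
    = (2·9 + 2 + 0 − 7 − 1) / 2 = 12 / 2 = 6.

6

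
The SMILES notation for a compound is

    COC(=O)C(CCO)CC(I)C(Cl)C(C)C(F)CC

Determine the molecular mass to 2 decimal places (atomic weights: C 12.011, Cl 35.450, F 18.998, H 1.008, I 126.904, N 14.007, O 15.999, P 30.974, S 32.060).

408.68 g/mol

First, the molecular formula is C13H23ClFIO3 (counting implicit H from valence).
  C: 13 × 12.011 = 156.143
  Cl: 1 × 35.450 = 35.450
  F: 1 × 18.998 = 18.998
  H: 23 × 1.008 = 23.184
  I: 1 × 126.904 = 126.904
  O: 3 × 15.999 = 47.997
Sum: 13×12.011 + 1×35.450 + 1×18.998 + 23×1.008 + 1×126.904 + 3×15.999 = 408.676 → 408.68 g/mol.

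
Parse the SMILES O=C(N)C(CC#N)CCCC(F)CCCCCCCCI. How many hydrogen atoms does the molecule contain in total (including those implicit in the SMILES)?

28

Walk through each heavy atom and fill implicit hydrogens from standard valence (C 4, N 3, O 2, S 2, halogen 1):
  atom 1: O, bond orders sum to 2 (valence 2) → 0 H
  atom 2: C, bond orders sum to 4 (valence 4) → 0 H
  atom 3: N, bond orders sum to 1 (valence 3) → 2 H
  atom 4: C, bond orders sum to 3 (valence 4) → 1 H
  atom 5: C, bond orders sum to 2 (valence 4) → 2 H
  atom 6: C, bond orders sum to 4 (valence 4) → 0 H
  atom 7: N, bond orders sum to 3 (valence 3) → 0 H
  atom 8: C, bond orders sum to 2 (valence 4) → 2 H
  atom 9: C, bond orders sum to 2 (valence 4) → 2 H
  atom 10: C, bond orders sum to 2 (valence 4) → 2 H
  atom 11: C, bond orders sum to 3 (valence 4) → 1 H
  atom 12: F (halogen, monovalent) → 0 H
  atom 13: C, bond orders sum to 2 (valence 4) → 2 H
  atom 14: C, bond orders sum to 2 (valence 4) → 2 H
  atom 15: C, bond orders sum to 2 (valence 4) → 2 H
  atom 16: C, bond orders sum to 2 (valence 4) → 2 H
  atom 17: C, bond orders sum to 2 (valence 4) → 2 H
  atom 18: C, bond orders sum to 2 (valence 4) → 2 H
  atom 19: C, bond orders sum to 2 (valence 4) → 2 H
  atom 20: C, bond orders sum to 2 (valence 4) → 2 H
  atom 21: I (halogen, monovalent) → 0 H
Total hydrogens: 28.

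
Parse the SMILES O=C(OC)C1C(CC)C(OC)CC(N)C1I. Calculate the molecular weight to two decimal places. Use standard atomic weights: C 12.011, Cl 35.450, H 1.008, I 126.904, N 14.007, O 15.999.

341.19 g/mol

First, the molecular formula is C11H20INO3 (counting implicit H from valence).
  C: 11 × 12.011 = 132.121
  H: 20 × 1.008 = 20.160
  I: 1 × 126.904 = 126.904
  N: 1 × 14.007 = 14.007
  O: 3 × 15.999 = 47.997
Sum: 11×12.011 + 20×1.008 + 1×126.904 + 1×14.007 + 3×15.999 = 341.189 → 341.19 g/mol.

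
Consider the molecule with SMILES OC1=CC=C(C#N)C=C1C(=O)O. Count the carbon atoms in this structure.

Count every carbon token in the SMILES (each C, including those in ring-closure positions and inside branches).
Carbon count: 8.

8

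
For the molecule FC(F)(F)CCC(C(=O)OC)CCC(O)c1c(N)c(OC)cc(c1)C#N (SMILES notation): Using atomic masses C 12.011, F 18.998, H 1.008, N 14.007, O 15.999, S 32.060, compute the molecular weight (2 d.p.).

First, the molecular formula is C17H21F3N2O4 (counting implicit H from valence).
  C: 17 × 12.011 = 204.187
  F: 3 × 18.998 = 56.994
  H: 21 × 1.008 = 21.168
  N: 2 × 14.007 = 28.014
  O: 4 × 15.999 = 63.996
Sum: 17×12.011 + 3×18.998 + 21×1.008 + 2×14.007 + 4×15.999 = 374.359 → 374.36 g/mol.

374.36 g/mol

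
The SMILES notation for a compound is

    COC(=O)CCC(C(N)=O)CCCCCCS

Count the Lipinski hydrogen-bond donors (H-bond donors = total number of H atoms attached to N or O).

Donors: find every N or O and count the H atoms it carries.
  atom 2 (O): bond orders sum to 2 → 0 H
  atom 4 (O): bond orders sum to 2 → 0 H
  atom 9 (N): bond orders sum to 1 → 2 H
  atom 10 (O): bond orders sum to 2 → 0 H
Lipinski HBD = 2.

2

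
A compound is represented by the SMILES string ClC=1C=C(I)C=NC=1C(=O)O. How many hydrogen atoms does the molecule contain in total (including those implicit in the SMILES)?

3

Walk through each heavy atom and fill implicit hydrogens from standard valence (C 4, N 3, O 2, S 2, halogen 1):
  atom 1: Cl (halogen, monovalent) → 0 H
  atom 2: C, bond orders sum to 4 (valence 4) → 0 H
  atom 3: C, bond orders sum to 3 (valence 4) → 1 H
  atom 4: C, bond orders sum to 4 (valence 4) → 0 H
  atom 5: I (halogen, monovalent) → 0 H
  atom 6: C, bond orders sum to 3 (valence 4) → 1 H
  atom 7: N, bond orders sum to 3 (valence 3) → 0 H
  atom 8: C, bond orders sum to 4 (valence 4) → 0 H
  atom 9: C, bond orders sum to 4 (valence 4) → 0 H
  atom 10: O, bond orders sum to 2 (valence 2) → 0 H
  atom 11: O, bond orders sum to 1 (valence 2) → 1 H
Total hydrogens: 3.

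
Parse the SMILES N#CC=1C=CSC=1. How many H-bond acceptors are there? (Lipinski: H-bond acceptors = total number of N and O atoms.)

N atoms: 1; O atoms: 0.
Lipinski HBA = 1 + 0 = 1.

1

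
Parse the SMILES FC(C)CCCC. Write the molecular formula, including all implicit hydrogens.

Walk through each heavy atom and fill implicit hydrogens from standard valence (C 4, N 3, O 2, S 2, halogen 1):
  atom 1: F (halogen, monovalent) → 0 H
  atom 2: C, bond orders sum to 3 (valence 4) → 1 H
  atom 3: C, bond orders sum to 1 (valence 4) → 3 H
  atom 4: C, bond orders sum to 2 (valence 4) → 2 H
  atom 5: C, bond orders sum to 2 (valence 4) → 2 H
  atom 6: C, bond orders sum to 2 (valence 4) → 2 H
  atom 7: C, bond orders sum to 1 (valence 4) → 3 H
Totals → C:6, H:13, F:1.

C6H13F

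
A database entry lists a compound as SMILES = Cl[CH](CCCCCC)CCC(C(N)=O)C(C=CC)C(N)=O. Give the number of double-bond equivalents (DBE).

Molecular formula: C16H29ClN2O2.
DoU = (2C + 2 + N − H − X) / 2, where X is the halogen count and O/S are ignored.
    = (2·16 + 2 + 2 − 29 − 1) / 2 = 6 / 2 = 3.

3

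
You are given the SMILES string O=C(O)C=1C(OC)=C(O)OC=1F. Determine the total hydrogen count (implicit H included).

5

Walk through each heavy atom and fill implicit hydrogens from standard valence (C 4, N 3, O 2, S 2, halogen 1):
  atom 1: O, bond orders sum to 2 (valence 2) → 0 H
  atom 2: C, bond orders sum to 4 (valence 4) → 0 H
  atom 3: O, bond orders sum to 1 (valence 2) → 1 H
  atom 4: C, bond orders sum to 4 (valence 4) → 0 H
  atom 5: C, bond orders sum to 4 (valence 4) → 0 H
  atom 6: O, bond orders sum to 2 (valence 2) → 0 H
  atom 7: C, bond orders sum to 1 (valence 4) → 3 H
  atom 8: C, bond orders sum to 4 (valence 4) → 0 H
  atom 9: O, bond orders sum to 1 (valence 2) → 1 H
  atom 10: O, bond orders sum to 2 (valence 2) → 0 H
  atom 11: C, bond orders sum to 4 (valence 4) → 0 H
  atom 12: F (halogen, monovalent) → 0 H
Total hydrogens: 5.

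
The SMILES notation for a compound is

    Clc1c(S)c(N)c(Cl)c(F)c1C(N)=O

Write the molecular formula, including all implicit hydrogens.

Walk through each heavy atom and fill implicit hydrogens from standard valence (C 4, N 3, O 2, S 2, halogen 1); for lowercase aromatic atoms, an aromatic c carries 1 H when it has two neighbours and 0 H with three, and aromatic n carries 0 H:
  atom 1: Cl (halogen, monovalent) → 0 H
  atom 2: aromatic c, 3 neighbours → 0 H
  atom 3: aromatic c, 3 neighbours → 0 H
  atom 4: S, bond orders sum to 1 (valence 2) → 1 H
  atom 5: aromatic c, 3 neighbours → 0 H
  atom 6: N, bond orders sum to 1 (valence 3) → 2 H
  atom 7: aromatic c, 3 neighbours → 0 H
  atom 8: Cl (halogen, monovalent) → 0 H
  atom 9: aromatic c, 3 neighbours → 0 H
  atom 10: F (halogen, monovalent) → 0 H
  atom 11: aromatic c, 3 neighbours → 0 H
  atom 12: C, bond orders sum to 4 (valence 4) → 0 H
  atom 13: N, bond orders sum to 1 (valence 3) → 2 H
  atom 14: O, bond orders sum to 2 (valence 2) → 0 H
Totals → C:7, H:5, Cl:2, F:1, N:2, O:1, S:1.

C7H5Cl2FN2OS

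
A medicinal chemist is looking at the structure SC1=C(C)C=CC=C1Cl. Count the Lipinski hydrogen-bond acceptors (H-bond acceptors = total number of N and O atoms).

0

N atoms: 0; O atoms: 0.
Lipinski HBA = 0 + 0 = 0.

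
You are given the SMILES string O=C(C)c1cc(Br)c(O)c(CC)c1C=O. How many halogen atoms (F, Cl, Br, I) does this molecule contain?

1

Halogen atoms appear at heavy-atom position 7 (1×Br).
Other groups present: 1 aldehyde, 1 hydroxyl, 1 ketone.
Halogen count: 1.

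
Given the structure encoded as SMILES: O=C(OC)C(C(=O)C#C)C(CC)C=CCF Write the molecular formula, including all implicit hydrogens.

Walk through each heavy atom and fill implicit hydrogens from standard valence (C 4, N 3, O 2, S 2, halogen 1):
  atom 1: O, bond orders sum to 2 (valence 2) → 0 H
  atom 2: C, bond orders sum to 4 (valence 4) → 0 H
  atom 3: O, bond orders sum to 2 (valence 2) → 0 H
  atom 4: C, bond orders sum to 1 (valence 4) → 3 H
  atom 5: C, bond orders sum to 3 (valence 4) → 1 H
  atom 6: C, bond orders sum to 4 (valence 4) → 0 H
  atom 7: O, bond orders sum to 2 (valence 2) → 0 H
  atom 8: C, bond orders sum to 4 (valence 4) → 0 H
  atom 9: C, bond orders sum to 3 (valence 4) → 1 H
  atom 10: C, bond orders sum to 3 (valence 4) → 1 H
  atom 11: C, bond orders sum to 2 (valence 4) → 2 H
  atom 12: C, bond orders sum to 1 (valence 4) → 3 H
  atom 13: C, bond orders sum to 3 (valence 4) → 1 H
  atom 14: C, bond orders sum to 3 (valence 4) → 1 H
  atom 15: C, bond orders sum to 2 (valence 4) → 2 H
  atom 16: F (halogen, monovalent) → 0 H
Totals → C:12, H:15, F:1, O:3.
In Hill order: C12H15FO3.

C12H15FO3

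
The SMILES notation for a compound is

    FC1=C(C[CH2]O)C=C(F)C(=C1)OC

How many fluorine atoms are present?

Scan the SMILES for F atoms (remember two-letter symbols like Cl and Br are single atoms).
Fluorine count: 2.

2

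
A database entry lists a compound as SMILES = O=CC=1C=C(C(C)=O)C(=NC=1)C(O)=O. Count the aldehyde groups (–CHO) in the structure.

The aldehyde motif appears at heavy-atom position 2 in the SMILES.
Other groups present: 1 carboxylic acid, 1 ketone.
Aldehyde count: 1.

1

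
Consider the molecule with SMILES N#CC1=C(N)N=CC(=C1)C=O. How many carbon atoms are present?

7

Count every carbon token in the SMILES (each C, including those in ring-closure positions and inside branches).
Carbon count: 7.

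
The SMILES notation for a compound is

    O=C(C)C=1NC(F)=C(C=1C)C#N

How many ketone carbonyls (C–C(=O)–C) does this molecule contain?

1

The ketone motif appears at heavy-atom position 2 in the SMILES.
Other groups present: 1 nitrile.
Ketone count: 1.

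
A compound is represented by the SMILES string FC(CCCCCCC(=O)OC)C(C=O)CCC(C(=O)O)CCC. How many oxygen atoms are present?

Scan the SMILES for O atoms (remember two-letter symbols like Cl and Br are single atoms).
Oxygen count: 5.

5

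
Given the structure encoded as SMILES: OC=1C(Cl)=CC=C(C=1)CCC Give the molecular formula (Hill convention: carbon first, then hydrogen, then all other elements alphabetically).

C9H11ClO

Walk through each heavy atom and fill implicit hydrogens from standard valence (C 4, N 3, O 2, S 2, halogen 1):
  atom 1: O, bond orders sum to 1 (valence 2) → 1 H
  atom 2: C, bond orders sum to 4 (valence 4) → 0 H
  atom 3: C, bond orders sum to 4 (valence 4) → 0 H
  atom 4: Cl (halogen, monovalent) → 0 H
  atom 5: C, bond orders sum to 3 (valence 4) → 1 H
  atom 6: C, bond orders sum to 3 (valence 4) → 1 H
  atom 7: C, bond orders sum to 4 (valence 4) → 0 H
  atom 8: C, bond orders sum to 3 (valence 4) → 1 H
  atom 9: C, bond orders sum to 2 (valence 4) → 2 H
  atom 10: C, bond orders sum to 2 (valence 4) → 2 H
  atom 11: C, bond orders sum to 1 (valence 4) → 3 H
Totals → C:9, H:11, Cl:1, O:1.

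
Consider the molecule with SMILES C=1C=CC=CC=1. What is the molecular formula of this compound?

Walk through each heavy atom and fill implicit hydrogens from standard valence (C 4, N 3, O 2, S 2, halogen 1):
  atom 1: C, bond orders sum to 3 (valence 4) → 1 H
  atom 2: C, bond orders sum to 3 (valence 4) → 1 H
  atom 3: C, bond orders sum to 3 (valence 4) → 1 H
  atom 4: C, bond orders sum to 3 (valence 4) → 1 H
  atom 5: C, bond orders sum to 3 (valence 4) → 1 H
  atom 6: C, bond orders sum to 3 (valence 4) → 1 H
Totals → C:6, H:6.

C6H6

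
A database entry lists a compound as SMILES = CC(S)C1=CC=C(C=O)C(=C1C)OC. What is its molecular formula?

C11H14O2S

Walk through each heavy atom and fill implicit hydrogens from standard valence (C 4, N 3, O 2, S 2, halogen 1):
  atom 1: C, bond orders sum to 1 (valence 4) → 3 H
  atom 2: C, bond orders sum to 3 (valence 4) → 1 H
  atom 3: S, bond orders sum to 1 (valence 2) → 1 H
  atom 4: C, bond orders sum to 4 (valence 4) → 0 H
  atom 5: C, bond orders sum to 3 (valence 4) → 1 H
  atom 6: C, bond orders sum to 3 (valence 4) → 1 H
  atom 7: C, bond orders sum to 4 (valence 4) → 0 H
  atom 8: C, bond orders sum to 3 (valence 4) → 1 H
  atom 9: O, bond orders sum to 2 (valence 2) → 0 H
  atom 10: C, bond orders sum to 4 (valence 4) → 0 H
  atom 11: C, bond orders sum to 4 (valence 4) → 0 H
  atom 12: C, bond orders sum to 1 (valence 4) → 3 H
  atom 13: O, bond orders sum to 2 (valence 2) → 0 H
  atom 14: C, bond orders sum to 1 (valence 4) → 3 H
Totals → C:11, H:14, O:2, S:1.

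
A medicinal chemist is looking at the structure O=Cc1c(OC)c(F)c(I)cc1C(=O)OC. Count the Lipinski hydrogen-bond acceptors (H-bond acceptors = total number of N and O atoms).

N atoms: 0; O atoms: 4.
Lipinski HBA = 0 + 4 = 4.

4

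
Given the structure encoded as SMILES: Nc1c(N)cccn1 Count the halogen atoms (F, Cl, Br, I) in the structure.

Scan the SMILES for the halogen motif — none present.
Groups that are present: 2 primary amine.

0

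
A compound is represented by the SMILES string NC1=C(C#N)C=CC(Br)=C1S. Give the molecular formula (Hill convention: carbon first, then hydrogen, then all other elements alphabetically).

C7H5BrN2S

Walk through each heavy atom and fill implicit hydrogens from standard valence (C 4, N 3, O 2, S 2, halogen 1):
  atom 1: N, bond orders sum to 1 (valence 3) → 2 H
  atom 2: C, bond orders sum to 4 (valence 4) → 0 H
  atom 3: C, bond orders sum to 4 (valence 4) → 0 H
  atom 4: C, bond orders sum to 4 (valence 4) → 0 H
  atom 5: N, bond orders sum to 3 (valence 3) → 0 H
  atom 6: C, bond orders sum to 3 (valence 4) → 1 H
  atom 7: C, bond orders sum to 3 (valence 4) → 1 H
  atom 8: C, bond orders sum to 4 (valence 4) → 0 H
  atom 9: Br (halogen, monovalent) → 0 H
  atom 10: C, bond orders sum to 4 (valence 4) → 0 H
  atom 11: S, bond orders sum to 1 (valence 2) → 1 H
Totals → C:7, H:5, Br:1, N:2, S:1.
In Hill order: C7H5BrN2S.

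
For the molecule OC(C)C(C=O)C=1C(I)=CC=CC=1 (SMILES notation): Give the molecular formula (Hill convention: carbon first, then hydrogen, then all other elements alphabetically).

C10H11IO2

Walk through each heavy atom and fill implicit hydrogens from standard valence (C 4, N 3, O 2, S 2, halogen 1):
  atom 1: O, bond orders sum to 1 (valence 2) → 1 H
  atom 2: C, bond orders sum to 3 (valence 4) → 1 H
  atom 3: C, bond orders sum to 1 (valence 4) → 3 H
  atom 4: C, bond orders sum to 3 (valence 4) → 1 H
  atom 5: C, bond orders sum to 3 (valence 4) → 1 H
  atom 6: O, bond orders sum to 2 (valence 2) → 0 H
  atom 7: C, bond orders sum to 4 (valence 4) → 0 H
  atom 8: C, bond orders sum to 4 (valence 4) → 0 H
  atom 9: I (halogen, monovalent) → 0 H
  atom 10: C, bond orders sum to 3 (valence 4) → 1 H
  atom 11: C, bond orders sum to 3 (valence 4) → 1 H
  atom 12: C, bond orders sum to 3 (valence 4) → 1 H
  atom 13: C, bond orders sum to 3 (valence 4) → 1 H
Totals → C:10, H:11, I:1, O:2.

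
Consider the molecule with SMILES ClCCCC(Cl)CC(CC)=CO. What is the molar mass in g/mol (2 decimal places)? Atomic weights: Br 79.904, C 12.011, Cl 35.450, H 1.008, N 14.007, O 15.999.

First, the molecular formula is C9H16Cl2O (counting implicit H from valence).
  C: 9 × 12.011 = 108.099
  Cl: 2 × 35.450 = 70.900
  H: 16 × 1.008 = 16.128
  O: 1 × 15.999 = 15.999
Sum: 9×12.011 + 2×35.450 + 16×1.008 + 1×15.999 = 211.126 → 211.13 g/mol.

211.13 g/mol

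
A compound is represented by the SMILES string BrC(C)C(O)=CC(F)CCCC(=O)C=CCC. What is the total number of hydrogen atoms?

Walk through each heavy atom and fill implicit hydrogens from standard valence (C 4, N 3, O 2, S 2, halogen 1):
  atom 1: Br (halogen, monovalent) → 0 H
  atom 2: C, bond orders sum to 3 (valence 4) → 1 H
  atom 3: C, bond orders sum to 1 (valence 4) → 3 H
  atom 4: C, bond orders sum to 4 (valence 4) → 0 H
  atom 5: O, bond orders sum to 1 (valence 2) → 1 H
  atom 6: C, bond orders sum to 3 (valence 4) → 1 H
  atom 7: C, bond orders sum to 3 (valence 4) → 1 H
  atom 8: F (halogen, monovalent) → 0 H
  atom 9: C, bond orders sum to 2 (valence 4) → 2 H
  atom 10: C, bond orders sum to 2 (valence 4) → 2 H
  atom 11: C, bond orders sum to 2 (valence 4) → 2 H
  atom 12: C, bond orders sum to 4 (valence 4) → 0 H
  atom 13: O, bond orders sum to 2 (valence 2) → 0 H
  atom 14: C, bond orders sum to 3 (valence 4) → 1 H
  atom 15: C, bond orders sum to 3 (valence 4) → 1 H
  atom 16: C, bond orders sum to 2 (valence 4) → 2 H
  atom 17: C, bond orders sum to 1 (valence 4) → 3 H
Total hydrogens: 20.

20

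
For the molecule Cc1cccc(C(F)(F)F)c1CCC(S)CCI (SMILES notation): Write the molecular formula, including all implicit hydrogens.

C13H16F3IS

Walk through each heavy atom and fill implicit hydrogens from standard valence (C 4, N 3, O 2, S 2, halogen 1); for lowercase aromatic atoms, an aromatic c carries 1 H when it has two neighbours and 0 H with three, and aromatic n carries 0 H:
  atom 1: C, bond orders sum to 1 (valence 4) → 3 H
  atom 2: aromatic c, 3 neighbours → 0 H
  atom 3: aromatic c, 2 neighbours → 1 H
  atom 4: aromatic c, 2 neighbours → 1 H
  atom 5: aromatic c, 2 neighbours → 1 H
  atom 6: aromatic c, 3 neighbours → 0 H
  atom 7: C, bond orders sum to 4 (valence 4) → 0 H
  atom 8: F (halogen, monovalent) → 0 H
  atom 9: F (halogen, monovalent) → 0 H
  atom 10: F (halogen, monovalent) → 0 H
  atom 11: aromatic c, 3 neighbours → 0 H
  atom 12: C, bond orders sum to 2 (valence 4) → 2 H
  atom 13: C, bond orders sum to 2 (valence 4) → 2 H
  atom 14: C, bond orders sum to 3 (valence 4) → 1 H
  atom 15: S, bond orders sum to 1 (valence 2) → 1 H
  atom 16: C, bond orders sum to 2 (valence 4) → 2 H
  atom 17: C, bond orders sum to 2 (valence 4) → 2 H
  atom 18: I (halogen, monovalent) → 0 H
Totals → C:13, H:16, F:3, I:1, S:1.
In Hill order: C13H16F3IS.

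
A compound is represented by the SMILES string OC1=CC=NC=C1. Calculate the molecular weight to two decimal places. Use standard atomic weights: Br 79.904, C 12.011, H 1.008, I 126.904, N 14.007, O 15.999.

First, the molecular formula is C5H5NO (counting implicit H from valence).
  C: 5 × 12.011 = 60.055
  H: 5 × 1.008 = 5.040
  N: 1 × 14.007 = 14.007
  O: 1 × 15.999 = 15.999
Sum: 5×12.011 + 5×1.008 + 1×14.007 + 1×15.999 = 95.101 → 95.10 g/mol.

95.10 g/mol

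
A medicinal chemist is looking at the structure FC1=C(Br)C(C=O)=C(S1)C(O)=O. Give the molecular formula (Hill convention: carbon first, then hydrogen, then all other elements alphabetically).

C6H2BrFO3S

Walk through each heavy atom and fill implicit hydrogens from standard valence (C 4, N 3, O 2, S 2, halogen 1):
  atom 1: F (halogen, monovalent) → 0 H
  atom 2: C, bond orders sum to 4 (valence 4) → 0 H
  atom 3: C, bond orders sum to 4 (valence 4) → 0 H
  atom 4: Br (halogen, monovalent) → 0 H
  atom 5: C, bond orders sum to 4 (valence 4) → 0 H
  atom 6: C, bond orders sum to 3 (valence 4) → 1 H
  atom 7: O, bond orders sum to 2 (valence 2) → 0 H
  atom 8: C, bond orders sum to 4 (valence 4) → 0 H
  atom 9: S, bond orders sum to 2 (valence 2) → 0 H
  atom 10: C, bond orders sum to 4 (valence 4) → 0 H
  atom 11: O, bond orders sum to 1 (valence 2) → 1 H
  atom 12: O, bond orders sum to 2 (valence 2) → 0 H
Totals → C:6, H:2, Br:1, F:1, O:3, S:1.
In Hill order: C6H2BrFO3S.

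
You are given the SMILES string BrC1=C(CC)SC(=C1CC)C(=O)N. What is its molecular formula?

C9H12BrNOS

Walk through each heavy atom and fill implicit hydrogens from standard valence (C 4, N 3, O 2, S 2, halogen 1):
  atom 1: Br (halogen, monovalent) → 0 H
  atom 2: C, bond orders sum to 4 (valence 4) → 0 H
  atom 3: C, bond orders sum to 4 (valence 4) → 0 H
  atom 4: C, bond orders sum to 2 (valence 4) → 2 H
  atom 5: C, bond orders sum to 1 (valence 4) → 3 H
  atom 6: S, bond orders sum to 2 (valence 2) → 0 H
  atom 7: C, bond orders sum to 4 (valence 4) → 0 H
  atom 8: C, bond orders sum to 4 (valence 4) → 0 H
  atom 9: C, bond orders sum to 2 (valence 4) → 2 H
  atom 10: C, bond orders sum to 1 (valence 4) → 3 H
  atom 11: C, bond orders sum to 4 (valence 4) → 0 H
  atom 12: O, bond orders sum to 2 (valence 2) → 0 H
  atom 13: N, bond orders sum to 1 (valence 3) → 2 H
Totals → C:9, H:12, Br:1, N:1, O:1, S:1.
In Hill order: C9H12BrNOS.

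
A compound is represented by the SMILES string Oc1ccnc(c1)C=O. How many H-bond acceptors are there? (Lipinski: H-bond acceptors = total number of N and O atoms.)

3

N atoms: 1; O atoms: 2.
Lipinski HBA = 1 + 2 = 3.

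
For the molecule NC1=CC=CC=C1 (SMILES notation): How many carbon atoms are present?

Count every carbon token in the SMILES (each C, including those in ring-closure positions and inside branches).
Carbon count: 6.

6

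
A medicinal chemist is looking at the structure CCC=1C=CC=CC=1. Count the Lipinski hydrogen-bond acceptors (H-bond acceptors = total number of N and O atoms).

0

N atoms: 0; O atoms: 0.
Lipinski HBA = 0 + 0 = 0.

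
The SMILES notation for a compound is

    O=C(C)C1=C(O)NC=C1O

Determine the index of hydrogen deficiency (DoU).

4

Degree of unsaturation = (number of rings) + (number of π bonds).
Ring closures in the SMILES: 1.
π bonds: 3 double bonds (each 1 DoU) → 3 DoU from unsaturation.
Total DoU = 1 + 3 = 4.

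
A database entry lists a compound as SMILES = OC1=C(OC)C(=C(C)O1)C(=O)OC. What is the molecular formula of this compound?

C8H10O5

Walk through each heavy atom and fill implicit hydrogens from standard valence (C 4, N 3, O 2, S 2, halogen 1):
  atom 1: O, bond orders sum to 1 (valence 2) → 1 H
  atom 2: C, bond orders sum to 4 (valence 4) → 0 H
  atom 3: C, bond orders sum to 4 (valence 4) → 0 H
  atom 4: O, bond orders sum to 2 (valence 2) → 0 H
  atom 5: C, bond orders sum to 1 (valence 4) → 3 H
  atom 6: C, bond orders sum to 4 (valence 4) → 0 H
  atom 7: C, bond orders sum to 4 (valence 4) → 0 H
  atom 8: C, bond orders sum to 1 (valence 4) → 3 H
  atom 9: O, bond orders sum to 2 (valence 2) → 0 H
  atom 10: C, bond orders sum to 4 (valence 4) → 0 H
  atom 11: O, bond orders sum to 2 (valence 2) → 0 H
  atom 12: O, bond orders sum to 2 (valence 2) → 0 H
  atom 13: C, bond orders sum to 1 (valence 4) → 3 H
Totals → C:8, H:10, O:5.
In Hill order: C8H10O5.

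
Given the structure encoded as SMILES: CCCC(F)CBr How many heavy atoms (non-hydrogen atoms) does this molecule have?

7

Every atom symbol written in the SMILES (organic subset) is one heavy atom; implicit H are not written.
Heavy atoms by element → Br:1, C:5, F:1.
Total: 7.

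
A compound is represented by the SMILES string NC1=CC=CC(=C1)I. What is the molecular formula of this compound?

C6H6IN

Walk through each heavy atom and fill implicit hydrogens from standard valence (C 4, N 3, O 2, S 2, halogen 1):
  atom 1: N, bond orders sum to 1 (valence 3) → 2 H
  atom 2: C, bond orders sum to 4 (valence 4) → 0 H
  atom 3: C, bond orders sum to 3 (valence 4) → 1 H
  atom 4: C, bond orders sum to 3 (valence 4) → 1 H
  atom 5: C, bond orders sum to 3 (valence 4) → 1 H
  atom 6: C, bond orders sum to 4 (valence 4) → 0 H
  atom 7: C, bond orders sum to 3 (valence 4) → 1 H
  atom 8: I (halogen, monovalent) → 0 H
Totals → C:6, H:6, I:1, N:1.
In Hill order: C6H6IN.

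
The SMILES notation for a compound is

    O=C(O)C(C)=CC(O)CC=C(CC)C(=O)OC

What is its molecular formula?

C12H18O5

Walk through each heavy atom and fill implicit hydrogens from standard valence (C 4, N 3, O 2, S 2, halogen 1):
  atom 1: O, bond orders sum to 2 (valence 2) → 0 H
  atom 2: C, bond orders sum to 4 (valence 4) → 0 H
  atom 3: O, bond orders sum to 1 (valence 2) → 1 H
  atom 4: C, bond orders sum to 4 (valence 4) → 0 H
  atom 5: C, bond orders sum to 1 (valence 4) → 3 H
  atom 6: C, bond orders sum to 3 (valence 4) → 1 H
  atom 7: C, bond orders sum to 3 (valence 4) → 1 H
  atom 8: O, bond orders sum to 1 (valence 2) → 1 H
  atom 9: C, bond orders sum to 2 (valence 4) → 2 H
  atom 10: C, bond orders sum to 3 (valence 4) → 1 H
  atom 11: C, bond orders sum to 4 (valence 4) → 0 H
  atom 12: C, bond orders sum to 2 (valence 4) → 2 H
  atom 13: C, bond orders sum to 1 (valence 4) → 3 H
  atom 14: C, bond orders sum to 4 (valence 4) → 0 H
  atom 15: O, bond orders sum to 2 (valence 2) → 0 H
  atom 16: O, bond orders sum to 2 (valence 2) → 0 H
  atom 17: C, bond orders sum to 1 (valence 4) → 3 H
Totals → C:12, H:18, O:5.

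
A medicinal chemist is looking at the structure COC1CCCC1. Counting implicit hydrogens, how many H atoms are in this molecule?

12

Walk through each heavy atom and fill implicit hydrogens from standard valence (C 4, N 3, O 2, S 2, halogen 1):
  atom 1: C, bond orders sum to 1 (valence 4) → 3 H
  atom 2: O, bond orders sum to 2 (valence 2) → 0 H
  atom 3: C, bond orders sum to 3 (valence 4) → 1 H
  atom 4: C, bond orders sum to 2 (valence 4) → 2 H
  atom 5: C, bond orders sum to 2 (valence 4) → 2 H
  atom 6: C, bond orders sum to 2 (valence 4) → 2 H
  atom 7: C, bond orders sum to 2 (valence 4) → 2 H
Total hydrogens: 12.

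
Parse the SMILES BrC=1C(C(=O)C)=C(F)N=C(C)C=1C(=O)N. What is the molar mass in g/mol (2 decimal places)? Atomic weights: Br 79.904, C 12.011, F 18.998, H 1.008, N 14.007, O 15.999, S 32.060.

275.08 g/mol

First, the molecular formula is C9H8BrFN2O2 (counting implicit H from valence).
  Br: 1 × 79.904 = 79.904
  C: 9 × 12.011 = 108.099
  F: 1 × 18.998 = 18.998
  H: 8 × 1.008 = 8.064
  N: 2 × 14.007 = 28.014
  O: 2 × 15.999 = 31.998
Sum: 1×79.904 + 9×12.011 + 1×18.998 + 8×1.008 + 2×14.007 + 2×15.999 = 275.077 → 275.08 g/mol.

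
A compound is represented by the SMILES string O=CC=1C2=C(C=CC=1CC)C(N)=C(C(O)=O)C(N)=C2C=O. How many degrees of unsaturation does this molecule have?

Degree of unsaturation = (number of rings) + (number of π bonds).
Ring closures in the SMILES: 2.
π bonds: 8 double bonds (each 1 DoU) → 8 DoU from unsaturation.
Total DoU = 2 + 8 = 10.

10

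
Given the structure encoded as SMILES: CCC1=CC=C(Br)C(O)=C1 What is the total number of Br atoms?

1

Scan the SMILES for Br atoms (remember two-letter symbols like Cl and Br are single atoms).
Bromine count: 1.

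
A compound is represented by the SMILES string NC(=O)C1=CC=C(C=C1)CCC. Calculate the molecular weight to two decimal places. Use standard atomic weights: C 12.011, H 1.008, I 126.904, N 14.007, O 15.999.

First, the molecular formula is C10H13NO (counting implicit H from valence).
  C: 10 × 12.011 = 120.110
  H: 13 × 1.008 = 13.104
  N: 1 × 14.007 = 14.007
  O: 1 × 15.999 = 15.999
Sum: 10×12.011 + 13×1.008 + 1×14.007 + 1×15.999 = 163.220 → 163.22 g/mol.

163.22 g/mol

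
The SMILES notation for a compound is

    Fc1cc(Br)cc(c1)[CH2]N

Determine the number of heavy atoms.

10

Every atom symbol written in the SMILES (organic subset) is one heavy atom; implicit H are not written.
Heavy atoms by element → Br:1, C:7, F:1, N:1.
Total: 10.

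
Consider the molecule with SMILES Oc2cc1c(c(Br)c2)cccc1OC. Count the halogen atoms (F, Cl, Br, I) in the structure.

Halogen atoms appear at heavy-atom position 7 (1×Br).
Other groups present: 1 ether, 1 hydroxyl.
Halogen count: 1.

1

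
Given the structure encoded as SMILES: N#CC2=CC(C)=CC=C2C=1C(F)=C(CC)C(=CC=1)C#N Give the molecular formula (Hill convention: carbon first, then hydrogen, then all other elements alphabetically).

C17H13FN2

Walk through each heavy atom and fill implicit hydrogens from standard valence (C 4, N 3, O 2, S 2, halogen 1):
  atom 1: N, bond orders sum to 3 (valence 3) → 0 H
  atom 2: C, bond orders sum to 4 (valence 4) → 0 H
  atom 3: C, bond orders sum to 4 (valence 4) → 0 H
  atom 4: C, bond orders sum to 3 (valence 4) → 1 H
  atom 5: C, bond orders sum to 4 (valence 4) → 0 H
  atom 6: C, bond orders sum to 1 (valence 4) → 3 H
  atom 7: C, bond orders sum to 3 (valence 4) → 1 H
  atom 8: C, bond orders sum to 3 (valence 4) → 1 H
  atom 9: C, bond orders sum to 4 (valence 4) → 0 H
  atom 10: C, bond orders sum to 4 (valence 4) → 0 H
  atom 11: C, bond orders sum to 4 (valence 4) → 0 H
  atom 12: F (halogen, monovalent) → 0 H
  atom 13: C, bond orders sum to 4 (valence 4) → 0 H
  atom 14: C, bond orders sum to 2 (valence 4) → 2 H
  atom 15: C, bond orders sum to 1 (valence 4) → 3 H
  atom 16: C, bond orders sum to 4 (valence 4) → 0 H
  atom 17: C, bond orders sum to 3 (valence 4) → 1 H
  atom 18: C, bond orders sum to 3 (valence 4) → 1 H
  atom 19: C, bond orders sum to 4 (valence 4) → 0 H
  atom 20: N, bond orders sum to 3 (valence 3) → 0 H
Totals → C:17, H:13, F:1, N:2.
In Hill order: C17H13FN2.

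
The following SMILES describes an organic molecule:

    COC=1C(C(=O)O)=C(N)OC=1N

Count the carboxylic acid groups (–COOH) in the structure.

1

The carboxylic acid motif appears at heavy-atom position 5 in the SMILES.
Other groups present: 1 ether, 2 primary amine.
Carboxylic acid count: 1.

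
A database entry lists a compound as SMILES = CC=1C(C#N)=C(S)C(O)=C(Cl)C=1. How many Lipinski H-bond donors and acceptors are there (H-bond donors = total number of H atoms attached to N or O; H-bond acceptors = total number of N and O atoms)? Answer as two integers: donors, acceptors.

1, 2

Donors: find every N or O and count the H atoms it carries.
  atom 5 (N): bond orders sum to 3 → 0 H
  atom 9 (O): bond orders sum to 1 → 1 H
Lipinski HBD = 1.
Acceptors: N atoms = 1, O atoms = 1 → HBA = 2.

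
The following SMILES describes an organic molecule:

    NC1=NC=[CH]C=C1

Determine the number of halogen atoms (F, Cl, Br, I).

0

Scan the SMILES for the halogen motif — none present.
Groups that are present: 1 primary amine.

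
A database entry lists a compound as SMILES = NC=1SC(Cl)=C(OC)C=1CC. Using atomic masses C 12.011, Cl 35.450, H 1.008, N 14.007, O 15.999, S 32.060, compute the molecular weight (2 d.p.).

First, the molecular formula is C7H10ClNOS (counting implicit H from valence).
  C: 7 × 12.011 = 84.077
  Cl: 1 × 35.450 = 35.450
  H: 10 × 1.008 = 10.080
  N: 1 × 14.007 = 14.007
  O: 1 × 15.999 = 15.999
  S: 1 × 32.060 = 32.060
Sum: 7×12.011 + 1×35.450 + 10×1.008 + 1×14.007 + 1×15.999 + 1×32.060 = 191.673 → 191.67 g/mol.

191.67 g/mol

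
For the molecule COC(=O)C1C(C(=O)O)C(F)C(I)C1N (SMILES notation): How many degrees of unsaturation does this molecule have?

3

Molecular formula: C8H11FINO4.
DoU = (2C + 2 + N − H − X) / 2, where X is the halogen count and O/S are ignored.
    = (2·8 + 2 + 1 − 11 − 2) / 2 = 6 / 2 = 3.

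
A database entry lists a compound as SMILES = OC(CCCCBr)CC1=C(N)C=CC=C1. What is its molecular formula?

Walk through each heavy atom and fill implicit hydrogens from standard valence (C 4, N 3, O 2, S 2, halogen 1):
  atom 1: O, bond orders sum to 1 (valence 2) → 1 H
  atom 2: C, bond orders sum to 3 (valence 4) → 1 H
  atom 3: C, bond orders sum to 2 (valence 4) → 2 H
  atom 4: C, bond orders sum to 2 (valence 4) → 2 H
  atom 5: C, bond orders sum to 2 (valence 4) → 2 H
  atom 6: C, bond orders sum to 2 (valence 4) → 2 H
  atom 7: Br (halogen, monovalent) → 0 H
  atom 8: C, bond orders sum to 2 (valence 4) → 2 H
  atom 9: C, bond orders sum to 4 (valence 4) → 0 H
  atom 10: C, bond orders sum to 4 (valence 4) → 0 H
  atom 11: N, bond orders sum to 1 (valence 3) → 2 H
  atom 12: C, bond orders sum to 3 (valence 4) → 1 H
  atom 13: C, bond orders sum to 3 (valence 4) → 1 H
  atom 14: C, bond orders sum to 3 (valence 4) → 1 H
  atom 15: C, bond orders sum to 3 (valence 4) → 1 H
Totals → C:12, H:18, Br:1, N:1, O:1.
In Hill order: C12H18BrNO.

C12H18BrNO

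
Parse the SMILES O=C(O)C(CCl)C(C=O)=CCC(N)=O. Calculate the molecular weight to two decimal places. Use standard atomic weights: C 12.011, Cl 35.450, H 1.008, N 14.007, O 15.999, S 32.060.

First, the molecular formula is C8H10ClNO4 (counting implicit H from valence).
  C: 8 × 12.011 = 96.088
  Cl: 1 × 35.450 = 35.450
  H: 10 × 1.008 = 10.080
  N: 1 × 14.007 = 14.007
  O: 4 × 15.999 = 63.996
Sum: 8×12.011 + 1×35.450 + 10×1.008 + 1×14.007 + 4×15.999 = 219.621 → 219.62 g/mol.

219.62 g/mol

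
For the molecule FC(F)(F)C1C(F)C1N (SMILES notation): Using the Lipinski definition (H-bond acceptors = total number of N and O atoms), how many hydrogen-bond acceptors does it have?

N atoms: 1; O atoms: 0.
Lipinski HBA = 1 + 0 = 1.

1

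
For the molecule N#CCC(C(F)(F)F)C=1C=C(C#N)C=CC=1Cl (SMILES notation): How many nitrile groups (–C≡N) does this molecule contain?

The nitrile motif appears at heavy-atom positions 2, 12 in the SMILES.
Nitrile count: 2.

2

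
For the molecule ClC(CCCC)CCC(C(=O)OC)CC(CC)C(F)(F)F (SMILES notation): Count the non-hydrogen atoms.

21

Every atom symbol written in the SMILES (organic subset) is one heavy atom; implicit H are not written.
Heavy atoms by element → C:15, Cl:1, F:3, O:2.
Total: 21.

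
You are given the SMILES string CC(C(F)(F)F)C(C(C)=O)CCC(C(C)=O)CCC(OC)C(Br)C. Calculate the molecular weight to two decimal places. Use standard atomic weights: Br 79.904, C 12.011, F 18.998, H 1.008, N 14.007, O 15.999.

First, the molecular formula is C17H28BrF3O3 (counting implicit H from valence).
  Br: 1 × 79.904 = 79.904
  C: 17 × 12.011 = 204.187
  F: 3 × 18.998 = 56.994
  H: 28 × 1.008 = 28.224
  O: 3 × 15.999 = 47.997
Sum: 1×79.904 + 17×12.011 + 3×18.998 + 28×1.008 + 3×15.999 = 417.306 → 417.31 g/mol.

417.31 g/mol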